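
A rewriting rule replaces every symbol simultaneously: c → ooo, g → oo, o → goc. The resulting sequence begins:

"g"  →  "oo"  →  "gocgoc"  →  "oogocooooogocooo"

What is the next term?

Applying the rule to each of the 16 symbols of oogocooooogocooo gives the pieces goc goc oo goc ooo goc goc goc goc goc oo goc ooo goc goc goc, which concatenate to the answer.

gocgocoogocooogocgocgocgocgocoogocooogocgocgoc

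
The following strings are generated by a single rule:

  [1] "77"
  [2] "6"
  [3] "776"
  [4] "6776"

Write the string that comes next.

This is a Fibonacci-style word recurrence s(k) = s(k−2)·s(k−1): e.g. 77·6 = 776.
So term 5 is 776·6776.

7766776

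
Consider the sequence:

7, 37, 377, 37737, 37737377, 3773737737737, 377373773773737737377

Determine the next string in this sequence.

Each term (from the third on) is the previous term followed by the one before it: term 3 = 37·7 = 377.
So term 8 is 377373773773737737377·3773737737737.

3773737737737377373773773737737737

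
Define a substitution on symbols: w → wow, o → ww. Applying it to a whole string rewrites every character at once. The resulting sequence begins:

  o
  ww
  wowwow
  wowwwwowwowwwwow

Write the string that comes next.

wowwwwowwowwowwowwwwowwowwwwowwowwowwowwwwow

φ(wowwwwowwowwwwow) expands symbol-by-symbol to wow ww wow wow wow wow ww wow wow ww wow wow wow wow ww wow; joining the 16 pieces gives the next term.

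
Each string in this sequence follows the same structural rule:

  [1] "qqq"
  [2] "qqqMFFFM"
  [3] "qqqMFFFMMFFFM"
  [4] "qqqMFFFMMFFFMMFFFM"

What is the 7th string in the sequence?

Each term is the previous one with MFFFM appended.
From qqqMFFFMMFFFMMFFFM, 3 further steps: qqqMFFFMMFFFMMFFFM → qqqMFFFMMFFFMMFFFMMFFFM → qqqMFFFMMFFFMMFFFMMFFFMMFFFM → (answer).

qqqMFFFMMFFFMMFFFMMFFFMMFFFMMFFFM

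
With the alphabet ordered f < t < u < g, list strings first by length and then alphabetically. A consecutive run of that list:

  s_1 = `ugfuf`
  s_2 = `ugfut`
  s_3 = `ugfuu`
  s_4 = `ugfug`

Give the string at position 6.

Continuing the enumeration 2 steps past ugfug: ugfug → ugfgf → (answer).

ugfgt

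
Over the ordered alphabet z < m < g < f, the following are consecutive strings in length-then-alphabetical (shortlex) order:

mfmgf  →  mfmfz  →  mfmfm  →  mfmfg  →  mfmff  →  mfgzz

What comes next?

Treat mfgzz as a base-4 numeral over the given alphabet and add one, carrying through any trailing f's.

mfgzm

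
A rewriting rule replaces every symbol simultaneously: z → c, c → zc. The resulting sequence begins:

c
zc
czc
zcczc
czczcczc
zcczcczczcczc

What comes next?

Rewriting the 13 symbols of zcczcczczcczc one by one yields c zc zc c zc zc c zc c zc zc c zc; concatenated:

czczcczczcczcczczcczc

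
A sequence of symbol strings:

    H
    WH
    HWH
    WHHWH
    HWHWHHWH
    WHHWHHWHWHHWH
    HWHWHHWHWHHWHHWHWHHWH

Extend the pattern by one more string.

Each term (from the third on) is the two preceding terms concatenated in order: term 3 = H·WH = HWH.
So term 8 is WHHWHHWHWHHWH·HWHWHHWHWHHWHHWHWHHWH.

WHHWHHWHWHHWHHWHWHHWHWHHWHHWHWHHWH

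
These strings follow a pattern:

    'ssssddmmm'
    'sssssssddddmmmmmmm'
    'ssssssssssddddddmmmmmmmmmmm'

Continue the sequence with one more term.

The n-th term is 3n+1 s's then 2n d's then 4n-1 m's (n = 1, 2, …).
For the next term, n = 4, so the run lengths are 13, 8, 15.

sssssssssssssddddddddmmmmmmmmmmmmmmm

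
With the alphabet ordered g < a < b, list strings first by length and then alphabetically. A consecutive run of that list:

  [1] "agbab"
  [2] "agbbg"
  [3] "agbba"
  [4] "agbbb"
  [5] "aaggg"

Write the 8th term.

aagag

Stepping forward 3 times from aaggg: aaggg → aagga → aaggb, then the target.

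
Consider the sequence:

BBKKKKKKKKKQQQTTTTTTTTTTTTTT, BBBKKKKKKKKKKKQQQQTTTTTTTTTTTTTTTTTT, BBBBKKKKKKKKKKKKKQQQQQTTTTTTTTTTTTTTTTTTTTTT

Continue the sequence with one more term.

BBBBBKKKKKKKKKKKKKKKQQQQQQTTTTTTTTTTTTTTTTTTTTTTTTTT

Term n consists of n-1 B's, followed by 2n+3 K's, followed by n Q's, followed by 4n+2 T's, where the shown terms are n = 3, 4, 5.
Setting n = 6 gives 5, 15, 6, 26 characters in each block.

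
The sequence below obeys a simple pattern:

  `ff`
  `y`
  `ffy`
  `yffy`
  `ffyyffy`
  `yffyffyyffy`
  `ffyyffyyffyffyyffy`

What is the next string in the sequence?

yffyffyyffyffyyffyyffyffyyffy

This is a Fibonacci-style word recurrence s(k) = s(k−2)·s(k−1): e.g. ff·y = ffy.
Continuing: yffyffyyffy · ffyyffyyffyffyyffy gives term 8.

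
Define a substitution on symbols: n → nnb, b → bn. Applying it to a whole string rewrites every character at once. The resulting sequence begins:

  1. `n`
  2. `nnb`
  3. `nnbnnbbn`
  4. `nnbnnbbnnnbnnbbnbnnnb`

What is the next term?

Rewriting the 21 symbols of nnbnnbbnnnbnnbbnbnnnb one by one yields nnb nnb bn nnb nnb bn bn nnb nnb nnb bn nnb nnb bn bn nnb bn nnb nnb nnb bn; concatenated:

nnbnnbbnnnbnnbbnbnnnbnnbnnbbnnnbnnbbnbnnnbbnnnbnnbnnbbn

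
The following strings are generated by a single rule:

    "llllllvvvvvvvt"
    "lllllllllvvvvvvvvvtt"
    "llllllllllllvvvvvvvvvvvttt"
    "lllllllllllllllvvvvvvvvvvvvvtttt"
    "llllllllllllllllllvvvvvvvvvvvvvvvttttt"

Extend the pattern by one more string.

lllllllllllllllllllllvvvvvvvvvvvvvvvvvtttttt

Each string has the form l^{3n} v^{2n+3} t^{n-1}, where the shown terms are n = 2, 3, 4, 5, 6.
At n = 7 the blocks have lengths 21, 17, 6.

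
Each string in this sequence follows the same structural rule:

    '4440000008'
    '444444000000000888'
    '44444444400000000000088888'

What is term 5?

444444444444444000000000000000000888888888

The n-th term is 3n 4's then 3n+3 0's then 2n-1 8's (n = 1, 2, …).
For term 5, n = 5, so the run lengths are 15, 18, 9.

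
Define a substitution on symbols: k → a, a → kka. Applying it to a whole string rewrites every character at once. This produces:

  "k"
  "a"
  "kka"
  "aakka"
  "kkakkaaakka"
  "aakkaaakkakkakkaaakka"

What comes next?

Replace each of the 21 characters of aakkaaakkakkakkaaakka in place — kka kka a a kka kka kka a a kka a a kka a a kka kka kka a a kka — and concatenate.

kkakkaaakkakkakkaaakkaaakkaaakkakkakkaaakka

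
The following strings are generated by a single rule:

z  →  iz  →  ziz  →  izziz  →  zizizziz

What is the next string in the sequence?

izzizzizizziz

This is a Fibonacci-style word recurrence s(k) = s(k−2)·s(k−1): e.g. z·iz = ziz.
Continuing: izziz · zizizziz gives term 6.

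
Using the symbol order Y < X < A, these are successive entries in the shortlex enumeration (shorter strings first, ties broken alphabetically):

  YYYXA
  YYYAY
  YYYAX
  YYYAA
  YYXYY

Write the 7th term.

YYXYA

Continuing the enumeration 2 steps past YYXYY: YYXYY → YYXYX → (answer).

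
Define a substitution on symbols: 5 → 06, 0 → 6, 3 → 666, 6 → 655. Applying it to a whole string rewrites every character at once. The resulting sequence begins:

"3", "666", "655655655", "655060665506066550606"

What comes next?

Rewriting the 21 symbols of 655060665506066550606 one by one yields 655 06 06 6 655 6 655 655 06 06 6 655 6 655 655 06 06 6 655 6 655; concatenated:

655060666556655655060666556655655060666556655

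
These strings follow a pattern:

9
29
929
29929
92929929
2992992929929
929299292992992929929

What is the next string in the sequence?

2992992929929929299292992992929929

This is a Fibonacci-style word recurrence s(k) = s(k−2)·s(k−1): e.g. 9·29 = 929.
The next term joins 2992992929929 and 929299292992992929929.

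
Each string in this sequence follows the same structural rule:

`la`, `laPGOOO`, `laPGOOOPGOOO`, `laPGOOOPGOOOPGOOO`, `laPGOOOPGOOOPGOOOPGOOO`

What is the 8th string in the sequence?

Every step adds PGOOO to the end: s(k+1) = s(k)·PGOOO.
From laPGOOOPGOOOPGOOOPGOOO, 3 further steps: laPGOOOPGOOOPGOOOPGOOO → laPGOOOPGOOOPGOOOPGOOOPGOOO → laPGOOOPGOOOPGOOOPGOOOPGOOOPGOOO → (answer).

laPGOOOPGOOOPGOOOPGOOOPGOOOPGOOOPGOOO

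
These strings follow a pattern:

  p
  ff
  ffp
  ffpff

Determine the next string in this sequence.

ffpffffp

From term 3 onward, concatenate the last term with the second-to-last: ff·p = ffp, ffp·ff = ffpff, …
Continuing: ffpff · ffp gives term 5.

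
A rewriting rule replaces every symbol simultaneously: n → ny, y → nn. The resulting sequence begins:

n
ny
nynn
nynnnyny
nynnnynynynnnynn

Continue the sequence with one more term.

nynnnynynynnnynnnynnnynynynnnyny

Applying the rule to each of the 16 symbols of nynnnynynynnnynn gives the pieces ny nn ny ny ny nn ny nn ny nn ny ny ny nn ny ny, which concatenate to the answer.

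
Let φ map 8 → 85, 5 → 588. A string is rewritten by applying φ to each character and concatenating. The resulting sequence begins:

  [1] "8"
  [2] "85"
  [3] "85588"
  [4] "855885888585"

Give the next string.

85588588858558885858558885588

Rewriting each symbol of 855885888585: 8→85, 5→588, 5→588, 8→85, 8→85, 5→588, 8→85, 8→85, 8→85, 5→588, 8→85, 5→588, which concatenates to 85 588 588 85 85 588 85 85 85 588 85 588.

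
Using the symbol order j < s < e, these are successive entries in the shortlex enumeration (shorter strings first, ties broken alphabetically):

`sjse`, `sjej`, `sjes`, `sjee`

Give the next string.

ssjj

Treat sjee as a base-3 numeral over the given alphabet and add one, carrying through any trailing e's.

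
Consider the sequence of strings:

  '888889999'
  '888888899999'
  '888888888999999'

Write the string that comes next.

888888888889999999

Term n consists of 2n-1 8's, followed by n+1 9's, where the shown terms are n = 3, 4, 5.
Setting n = 6 gives 11, 7 characters in each block.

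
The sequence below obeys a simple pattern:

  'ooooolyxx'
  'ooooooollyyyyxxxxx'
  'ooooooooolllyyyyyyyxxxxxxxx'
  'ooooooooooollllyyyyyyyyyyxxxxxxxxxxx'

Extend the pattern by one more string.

Term n consists of 2n+3 o's, followed by n l's, followed by 3n-2 y's, followed by 3n-1 x's (n = 1, 2, …).
For the next term, n = 5, so the run lengths are 13, 5, 13, 14.

ooooooooooooolllllyyyyyyyyyyyyyxxxxxxxxxxxxxx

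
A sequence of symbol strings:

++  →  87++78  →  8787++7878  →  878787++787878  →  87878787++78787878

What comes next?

8787878787++7878787878

Each term wraps the previous one in 87 on the left and 78 on the right.
So the next term is 87·87878787++78787878·78.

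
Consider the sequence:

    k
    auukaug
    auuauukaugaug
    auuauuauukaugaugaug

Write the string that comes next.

Each term wraps the previous one in auu on the left and aug on the right.
Applying this once more to auuauuauukaugaugaug:

auuauuauuauukaugaugaugaug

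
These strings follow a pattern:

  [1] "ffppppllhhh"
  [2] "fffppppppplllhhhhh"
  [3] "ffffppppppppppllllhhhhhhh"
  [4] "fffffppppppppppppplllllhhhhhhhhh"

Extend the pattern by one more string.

Each string has the form f^{n+1} p^{3n+1} l^{n+1} h^{2n+1} (n = 1, 2, …).
For the next term, n = 5, so the run lengths are 6, 16, 6, 11.

ffffffppppppppppppppppllllllhhhhhhhhhhh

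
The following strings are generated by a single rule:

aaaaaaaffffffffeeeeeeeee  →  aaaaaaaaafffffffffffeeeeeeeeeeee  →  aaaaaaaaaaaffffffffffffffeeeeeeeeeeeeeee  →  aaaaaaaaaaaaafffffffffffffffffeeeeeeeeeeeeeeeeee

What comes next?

aaaaaaaaaaaaaaaffffffffffffffffffffeeeeeeeeeeeeeeeeeeeee

The n-th term is 2n+3 a's then 3n+2 f's then 3n+3 e's, where the shown terms are n = 2, 3, 4, 5.
Setting n = 6 gives 15, 20, 21 characters in each block.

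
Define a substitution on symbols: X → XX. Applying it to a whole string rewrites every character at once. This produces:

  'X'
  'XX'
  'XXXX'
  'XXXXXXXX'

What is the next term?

XXXXXXXXXXXXXXXX

Rewriting each symbol of XXXXXXXX: X→XX, X→XX, X→XX, X→XX, X→XX, X→XX, X→XX, X→XX, which concatenates to XX XX XX XX XX XX XX XX.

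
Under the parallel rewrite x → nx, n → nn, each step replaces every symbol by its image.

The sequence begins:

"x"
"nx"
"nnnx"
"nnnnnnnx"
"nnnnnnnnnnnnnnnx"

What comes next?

nnnnnnnnnnnnnnnnnnnnnnnnnnnnnnnx

Replace each of the 16 characters of nnnnnnnnnnnnnnnx in place — nn nn nn nn nn nn nn nn nn nn nn nn nn nn nn nx — and concatenate.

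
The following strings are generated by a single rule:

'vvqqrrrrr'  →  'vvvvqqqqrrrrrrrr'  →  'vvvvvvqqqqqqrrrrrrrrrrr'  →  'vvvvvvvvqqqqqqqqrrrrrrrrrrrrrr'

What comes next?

vvvvvvvvvvqqqqqqqqqqrrrrrrrrrrrrrrrrr

Reading off run lengths: v runs 2, 4, 6, 8; q runs 2, 4, 6, 8; r runs 5, 8, 11, 14 — each is linear in n, where the shown terms are n = 2, 3, 4, 5.
Setting n = 6 gives 10, 10, 17 characters in each block.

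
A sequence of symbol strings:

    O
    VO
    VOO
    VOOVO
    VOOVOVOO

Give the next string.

From term 3 onward, concatenate the last term with the second-to-last: VO·O = VOO, VOO·VO = VOOVO, …
The next term joins VOOVOVOO and VOOVO.

VOOVOVOOVOOVO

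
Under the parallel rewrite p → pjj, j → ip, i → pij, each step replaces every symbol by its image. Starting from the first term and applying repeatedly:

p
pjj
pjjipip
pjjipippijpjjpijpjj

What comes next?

pjjipippijpjjpijpjjpjjpijippjjipippjjpijippjjipip

Applying the rule to each of the 19 symbols of pjjipippijpjjpijpjj gives the pieces pjj ip ip pij pjj pij pjj pjj pij ip pjj ip ip pjj pij ip pjj ip ip, which concatenate to the answer.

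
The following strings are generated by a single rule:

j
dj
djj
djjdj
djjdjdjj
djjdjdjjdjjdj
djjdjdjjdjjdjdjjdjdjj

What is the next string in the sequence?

This is a Fibonacci-style word recurrence s(k) = s(k−1)·s(k−2): e.g. dj·j = djj.
The next term joins djjdjdjjdjjdjdjjdjdjj and djjdjdjjdjjdj.

djjdjdjjdjjdjdjjdjdjjdjjdjdjjdjjdj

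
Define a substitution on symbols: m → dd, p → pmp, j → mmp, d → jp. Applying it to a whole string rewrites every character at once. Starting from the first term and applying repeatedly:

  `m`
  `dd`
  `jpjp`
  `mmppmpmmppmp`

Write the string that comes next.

Rewriting each symbol of mmppmpmmppmp: m→dd, m→dd, p→pmp, p→pmp, m→dd, p→pmp, m→dd, m→dd, p→pmp, p→pmp, m→dd, p→pmp, which concatenates to dd dd pmp pmp dd pmp dd dd pmp pmp dd pmp.

ddddpmppmpddpmpddddpmppmpddpmp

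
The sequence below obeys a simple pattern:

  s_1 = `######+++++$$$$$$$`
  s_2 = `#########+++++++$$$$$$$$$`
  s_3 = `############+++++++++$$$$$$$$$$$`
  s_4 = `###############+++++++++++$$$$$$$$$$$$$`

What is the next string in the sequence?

##################+++++++++++++$$$$$$$$$$$$$$$

Term n consists of 3n #'s, followed by 2n+1 +'s, followed by 2n+3 $'s, where the shown terms are n = 2, 3, 4, 5.
Setting n = 6 gives 18, 13, 15 characters in each block.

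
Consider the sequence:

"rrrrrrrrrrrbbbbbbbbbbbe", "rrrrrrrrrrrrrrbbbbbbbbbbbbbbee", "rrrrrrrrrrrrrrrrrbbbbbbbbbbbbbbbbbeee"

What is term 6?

Each string has the form r^{3n+2} b^{3n+2} e^{n-2}, where the shown terms are n = 3, 4, 5.
At n = 8 the blocks have lengths 26, 26, 6.

rrrrrrrrrrrrrrrrrrrrrrrrrrbbbbbbbbbbbbbbbbbbbbbbbbbbeeeeee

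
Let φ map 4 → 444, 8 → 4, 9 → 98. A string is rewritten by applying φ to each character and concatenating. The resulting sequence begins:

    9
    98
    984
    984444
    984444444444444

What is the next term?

Replace each of the 15 characters of 984444444444444 in place — 98 4 444 444 444 444 444 444 444 444 444 444 444 444 444 — and concatenate.

984444444444444444444444444444444444444444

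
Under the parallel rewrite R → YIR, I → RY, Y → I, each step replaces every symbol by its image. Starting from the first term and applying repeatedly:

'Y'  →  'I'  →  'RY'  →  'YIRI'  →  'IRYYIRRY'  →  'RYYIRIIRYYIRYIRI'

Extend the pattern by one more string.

YIRIIRYYIRRYRYYIRIIRYYIRIRYYIRRY

φ(RYYIRIIRYYIRYIRI) expands symbol-by-symbol to YIR I I RY YIR RY RY YIR I I RY YIR I RY YIR RY; joining the 16 pieces gives the next term.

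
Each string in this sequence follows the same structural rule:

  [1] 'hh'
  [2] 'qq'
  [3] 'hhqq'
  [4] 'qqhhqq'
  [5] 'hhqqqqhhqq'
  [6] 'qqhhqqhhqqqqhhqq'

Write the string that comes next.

Each term (from the third on) is the two preceding terms concatenated in order: term 3 = hh·qq = hhqq.
So term 7 is hhqqqqhhqq·qqhhqqhhqqqqhhqq.

hhqqqqhhqqqqhhqqhhqqqqhhqq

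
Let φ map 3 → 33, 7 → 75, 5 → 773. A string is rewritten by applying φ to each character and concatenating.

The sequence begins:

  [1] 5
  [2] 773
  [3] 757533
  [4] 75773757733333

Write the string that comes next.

757737575337577375753333333333

φ(75773757733333) expands symbol-by-symbol to 75 773 75 75 33 75 773 75 75 33 33 33 33 33; joining the 14 pieces gives the next term.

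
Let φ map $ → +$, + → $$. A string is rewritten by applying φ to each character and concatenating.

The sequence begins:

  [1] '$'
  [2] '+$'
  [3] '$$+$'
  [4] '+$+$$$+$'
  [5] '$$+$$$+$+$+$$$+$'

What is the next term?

Rewriting the 16 symbols of $$+$$$+$+$+$$$+$ one by one yields +$ +$ $$ +$ +$ +$ $$ +$ $$ +$ $$ +$ +$ +$ $$ +$; concatenated:

+$+$$$+$+$+$$$+$$$+$$$+$+$+$$$+$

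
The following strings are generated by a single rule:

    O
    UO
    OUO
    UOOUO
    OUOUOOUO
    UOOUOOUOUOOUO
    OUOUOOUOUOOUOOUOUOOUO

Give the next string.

UOOUOOUOUOOUOOUOUOOUOUOOUOOUOUOOUO

From term 3 onward, concatenate the second-to-last term with the last: O·UO = OUO, UO·OUO = UOOUO, …
So term 8 is UOOUOOUOUOOUO·OUOUOOUOUOOUOOUOUOOUO.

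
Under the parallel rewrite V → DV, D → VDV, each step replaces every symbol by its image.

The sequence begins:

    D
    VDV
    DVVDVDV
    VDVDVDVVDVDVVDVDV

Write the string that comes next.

DVVDVDVVDVDVVDVDVDVVDVDVVDVDVDVVDVDVVDVDV

φ(VDVDVDVVDVDVVDVDV) expands symbol-by-symbol to DV VDV DV VDV DV VDV DV DV VDV DV VDV DV DV VDV DV VDV DV; joining the 17 pieces gives the next term.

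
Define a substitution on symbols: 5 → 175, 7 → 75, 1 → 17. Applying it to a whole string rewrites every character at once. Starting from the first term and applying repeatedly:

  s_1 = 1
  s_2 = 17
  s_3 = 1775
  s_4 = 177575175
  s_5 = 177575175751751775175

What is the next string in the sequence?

φ(177575175751751775175) expands symbol-by-symbol to 17 75 75 175 75 175 17 75 175 75 175 17 75 175 17 75 75 175 17 75 175; joining the 21 pieces gives the next term.

1775751757517517751757517517751751775751751775175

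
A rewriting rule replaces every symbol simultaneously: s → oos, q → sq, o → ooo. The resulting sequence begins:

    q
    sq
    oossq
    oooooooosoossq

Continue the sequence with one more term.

Rewriting the 14 symbols of oooooooosoossq one by one yields ooo ooo ooo ooo ooo ooo ooo ooo oos ooo ooo oos oos sq; concatenated:

oooooooooooooooooooooooooosoooooooosoossq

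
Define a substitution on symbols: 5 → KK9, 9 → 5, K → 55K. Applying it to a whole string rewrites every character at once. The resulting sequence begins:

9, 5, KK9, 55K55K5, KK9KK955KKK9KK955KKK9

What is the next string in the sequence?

55K55K555K55K5KK9KK955K55K55K555K55K5KK9KK955K55K55K5

Applying the rule to each of the 21 symbols of KK9KK955KKK9KK955KKK9 gives the pieces 55K 55K 5 55K 55K 5 KK9 KK9 55K 55K 55K 5 55K 55K 5 KK9 KK9 55K 55K 55K 5, which concatenate to the answer.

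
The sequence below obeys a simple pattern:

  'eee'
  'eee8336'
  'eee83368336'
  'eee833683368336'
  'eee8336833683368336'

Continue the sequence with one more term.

Each term is the previous one with 8336 appended.
Applying this once more to eee8336833683368336:

eee83368336833683368336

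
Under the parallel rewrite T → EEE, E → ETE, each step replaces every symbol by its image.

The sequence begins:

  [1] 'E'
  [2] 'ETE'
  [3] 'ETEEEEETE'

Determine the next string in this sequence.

ETEEEEETEETEETEETEETEEEEETE

Rewriting each symbol of ETEEEEETE: E→ETE, T→EEE, E→ETE, E→ETE, E→ETE, E→ETE, E→ETE, T→EEE, E→ETE, which concatenates to ETE EEE ETE ETE ETE ETE ETE EEE ETE.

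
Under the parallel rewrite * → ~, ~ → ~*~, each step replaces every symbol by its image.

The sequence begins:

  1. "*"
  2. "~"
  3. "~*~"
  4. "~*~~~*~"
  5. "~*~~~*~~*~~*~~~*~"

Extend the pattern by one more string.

~*~~~*~~*~~*~~~*~~*~~~*~~*~~~*~~*~~*~~~*~

φ(~*~~~*~~*~~*~~~*~) expands symbol-by-symbol to ~*~ ~ ~*~ ~*~ ~*~ ~ ~*~ ~*~ ~ ~*~ ~*~ ~ ~*~ ~*~ ~*~ ~ ~*~; joining the 17 pieces gives the next term.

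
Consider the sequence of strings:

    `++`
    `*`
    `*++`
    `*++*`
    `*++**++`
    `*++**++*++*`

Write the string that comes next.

This is a Fibonacci-style word recurrence s(k) = s(k−1)·s(k−2): e.g. *·++ = *++.
The next term joins *++**++*++* and *++**++.

*++**++*++**++**++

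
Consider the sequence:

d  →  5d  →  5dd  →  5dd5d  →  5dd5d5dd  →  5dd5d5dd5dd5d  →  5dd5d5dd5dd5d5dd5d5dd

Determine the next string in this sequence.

This is a Fibonacci-style word recurrence s(k) = s(k−1)·s(k−2): e.g. 5d·d = 5dd.
The next term joins 5dd5d5dd5dd5d5dd5d5dd and 5dd5d5dd5dd5d.

5dd5d5dd5dd5d5dd5d5dd5dd5d5dd5dd5d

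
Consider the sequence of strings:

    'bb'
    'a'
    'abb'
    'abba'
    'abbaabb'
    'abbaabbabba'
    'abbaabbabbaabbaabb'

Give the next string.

Each term (from the third on) is the previous term followed by the one before it: term 3 = a·bb = abb.
The next term joins abbaabbabbaabbaabb and abbaabbabba.

abbaabbabbaabbaabbabbaabbabba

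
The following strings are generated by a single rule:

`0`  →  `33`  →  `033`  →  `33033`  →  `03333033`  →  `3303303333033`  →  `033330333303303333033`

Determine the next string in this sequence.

3303303333033033330333303303333033

This is a Fibonacci-style word recurrence s(k) = s(k−2)·s(k−1): e.g. 0·33 = 033.
So term 8 is 3303303333033·033330333303303333033.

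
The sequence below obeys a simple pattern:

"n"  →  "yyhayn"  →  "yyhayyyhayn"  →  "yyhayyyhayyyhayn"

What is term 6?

yyhayyyhayyyhayyyhayyyhayn

Each term is the previous one with yyhay prepended.
From yyhayyyhayyyhayn, 2 further steps: yyhayyyhayyyhayn → yyhayyyhayyyhayyyhayn → (answer).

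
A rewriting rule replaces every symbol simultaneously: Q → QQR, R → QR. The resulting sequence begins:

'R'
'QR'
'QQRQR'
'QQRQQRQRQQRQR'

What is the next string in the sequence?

QQRQQRQRQQRQQRQRQQRQRQQRQQRQRQQRQR

Applying the rule to each of the 13 symbols of QQRQQRQRQQRQR gives the pieces QQR QQR QR QQR QQR QR QQR QR QQR QQR QR QQR QR, which concatenate to the answer.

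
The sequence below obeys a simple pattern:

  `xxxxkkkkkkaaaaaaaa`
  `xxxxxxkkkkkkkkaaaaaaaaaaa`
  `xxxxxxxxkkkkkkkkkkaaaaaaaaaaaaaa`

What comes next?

Reading off run lengths: x runs 4, 6, 8; k runs 6, 8, 10; a runs 8, 11, 14 — each is linear in n, where the shown terms are n = 3, 4, 5.
At n = 6 the blocks have lengths 10, 12, 17.

xxxxxxxxxxkkkkkkkkkkkkaaaaaaaaaaaaaaaaa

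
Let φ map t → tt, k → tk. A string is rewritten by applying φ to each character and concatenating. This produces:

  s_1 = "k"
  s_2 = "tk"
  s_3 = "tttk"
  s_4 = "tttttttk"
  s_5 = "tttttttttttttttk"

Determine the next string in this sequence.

Replace each of the 16 characters of tttttttttttttttk in place — tt tt tt tt tt tt tt tt tt tt tt tt tt tt tt tk — and concatenate.

tttttttttttttttttttttttttttttttk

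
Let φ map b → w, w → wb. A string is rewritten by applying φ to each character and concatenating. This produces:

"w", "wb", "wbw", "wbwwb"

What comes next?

wbwwbwbw

Expanding wbwwb: w→wb, b→w, w→wb, w→wb, b→w. Concatenated: wb w wb wb w.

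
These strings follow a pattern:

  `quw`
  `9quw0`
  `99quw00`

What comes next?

999quw000

Every step adds 9 to the front and 0 to the end of the previous string.
One more step from 99quw00 gives the answer.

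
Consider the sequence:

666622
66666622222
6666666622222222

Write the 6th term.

6666666666666622222222222222222

Each string has the form 6^{2n+2} 2^{3n-1} (n = 1, 2, …).
At n = 6 the blocks have lengths 14, 17.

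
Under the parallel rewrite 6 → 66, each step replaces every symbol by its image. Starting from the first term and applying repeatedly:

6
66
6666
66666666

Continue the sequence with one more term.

Rewriting each symbol of 66666666: 6→66, 6→66, 6→66, 6→66, 6→66, 6→66, 6→66, 6→66, which concatenates to 66 66 66 66 66 66 66 66.

6666666666666666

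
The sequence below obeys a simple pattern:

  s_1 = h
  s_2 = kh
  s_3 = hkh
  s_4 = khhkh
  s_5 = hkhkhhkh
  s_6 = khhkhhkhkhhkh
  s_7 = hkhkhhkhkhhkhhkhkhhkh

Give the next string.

khhkhhkhkhhkhhkhkhhkhkhhkhhkhkhhkh

Each term (from the third on) is the two preceding terms concatenated in order: term 3 = h·kh = hkh.
Continuing: khhkhhkhkhhkh · hkhkhhkhkhhkhhkhkhhkh gives term 8.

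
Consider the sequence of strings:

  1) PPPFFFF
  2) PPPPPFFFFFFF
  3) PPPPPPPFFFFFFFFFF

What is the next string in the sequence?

Term n consists of 2n+1 P's, followed by 3n+1 F's (n = 1, 2, …).
For the next term, n = 4, so the run lengths are 9, 13.

PPPPPPPPPFFFFFFFFFFFFF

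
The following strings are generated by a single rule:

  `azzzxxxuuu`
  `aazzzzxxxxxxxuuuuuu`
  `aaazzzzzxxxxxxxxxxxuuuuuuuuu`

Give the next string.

The n-th term is n a's then n+2 z's then 4n-1 x's then 3n u's (n = 1, 2, …).
Setting n = 4 gives 4, 6, 15, 12 characters in each block.

aaaazzzzzzxxxxxxxxxxxxxxxuuuuuuuuuuuu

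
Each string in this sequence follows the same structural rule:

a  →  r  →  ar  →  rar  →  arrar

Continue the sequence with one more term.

This is a Fibonacci-style word recurrence s(k) = s(k−2)·s(k−1): e.g. a·r = ar.
Continuing: rar · arrar gives term 6.

rararrar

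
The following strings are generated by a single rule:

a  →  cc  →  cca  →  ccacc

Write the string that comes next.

ccacccca

Each term (from the third on) is the previous term followed by the one before it: term 3 = cc·a = cca.
Continuing: ccacc · cca gives term 5.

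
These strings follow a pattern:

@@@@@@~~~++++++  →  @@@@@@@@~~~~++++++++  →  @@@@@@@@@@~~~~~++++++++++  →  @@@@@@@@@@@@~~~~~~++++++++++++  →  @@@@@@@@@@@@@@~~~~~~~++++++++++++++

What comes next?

@@@@@@@@@@@@@@@@~~~~~~~~++++++++++++++++

Term n consists of 2n @'s, followed by n ~'s, followed by 2n +'s, where the shown terms are n = 3, 4, 5, 6, 7.
Setting n = 8 gives 16, 8, 16 characters in each block.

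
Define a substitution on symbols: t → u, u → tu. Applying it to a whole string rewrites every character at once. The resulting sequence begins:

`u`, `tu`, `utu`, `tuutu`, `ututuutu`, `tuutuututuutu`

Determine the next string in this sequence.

Rewriting the 13 symbols of tuutuututuutu one by one yields u tu tu u tu tu u tu u tu tu u tu; concatenated:

ututuututuutuututuutu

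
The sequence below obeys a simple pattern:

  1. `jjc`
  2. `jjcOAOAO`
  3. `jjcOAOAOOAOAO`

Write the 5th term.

The strings grow by a fixed suffix OAOAO each time.
From jjcOAOAOOAOAO, 2 further steps: jjcOAOAOOAOAO → jjcOAOAOOAOAOOAOAO → (answer).

jjcOAOAOOAOAOOAOAOOAOAO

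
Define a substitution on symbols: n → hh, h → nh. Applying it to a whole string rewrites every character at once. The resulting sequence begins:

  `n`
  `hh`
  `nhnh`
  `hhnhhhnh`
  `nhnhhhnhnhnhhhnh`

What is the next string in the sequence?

hhnhhhnhnhnhhhnhhhnhhhnhnhnhhhnh

Replace each of the 16 characters of nhnhhhnhnhnhhhnh in place — hh nh hh nh nh nh hh nh hh nh hh nh nh nh hh nh — and concatenate.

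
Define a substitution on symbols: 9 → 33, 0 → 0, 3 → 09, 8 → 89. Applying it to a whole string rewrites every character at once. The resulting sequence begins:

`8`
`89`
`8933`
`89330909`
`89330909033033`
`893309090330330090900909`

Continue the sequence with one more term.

89330909033033009090090900330330033033

φ(893309090330330090900909) expands symbol-by-symbol to 89 33 09 09 0 33 0 33 0 09 09 0 09 09 0 0 33 0 33 0 0 33 0 33; joining the 24 pieces gives the next term.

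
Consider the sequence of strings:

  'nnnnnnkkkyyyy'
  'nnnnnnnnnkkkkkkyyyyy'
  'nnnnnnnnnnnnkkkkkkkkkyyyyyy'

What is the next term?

Term n consists of 3n+3 n's, followed by 3n k's, followed by n+3 y's (n = 1, 2, …).
At n = 4 the blocks have lengths 15, 12, 7.

nnnnnnnnnnnnnnnkkkkkkkkkkkkyyyyyyy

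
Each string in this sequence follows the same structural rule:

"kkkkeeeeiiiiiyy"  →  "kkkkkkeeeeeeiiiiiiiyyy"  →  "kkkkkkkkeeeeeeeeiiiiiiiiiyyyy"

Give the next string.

Each string has the form k^{2n} e^{2n} i^{2n+1} y^{n}, where the shown terms are n = 2, 3, 4.
At n = 5 the blocks have lengths 10, 10, 11, 5.

kkkkkkkkkkeeeeeeeeeeiiiiiiiiiiiyyyyy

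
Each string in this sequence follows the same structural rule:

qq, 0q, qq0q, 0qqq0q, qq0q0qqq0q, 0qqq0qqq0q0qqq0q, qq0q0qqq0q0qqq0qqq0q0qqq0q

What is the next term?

From term 3 onward, concatenate the second-to-last term with the last: qq·0q = qq0q, 0q·qq0q = 0qqq0q, …
The next term joins 0qqq0qqq0q0qqq0q and qq0q0qqq0q0qqq0qqq0q0qqq0q.

0qqq0qqq0q0qqq0qqq0q0qqq0q0qqq0qqq0q0qqq0q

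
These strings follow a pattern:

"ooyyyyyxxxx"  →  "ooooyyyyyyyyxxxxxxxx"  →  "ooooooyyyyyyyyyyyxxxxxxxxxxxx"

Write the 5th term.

ooooooooooyyyyyyyyyyyyyyyyyxxxxxxxxxxxxxxxxxxxx

Reading off run lengths: o runs 2, 4, 6; y runs 5, 8, 11; x runs 4, 8, 12 — each is linear in n (n = 1, 2, …).
For term 5, n = 5, so the run lengths are 10, 17, 20.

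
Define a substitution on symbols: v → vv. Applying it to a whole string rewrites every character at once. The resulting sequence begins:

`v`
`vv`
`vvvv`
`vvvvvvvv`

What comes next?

vvvvvvvvvvvvvvvv

Expanding vvvvvvvv: v→vv, v→vv, v→vv, v→vv, v→vv, v→vv, v→vv, v→vv. Concatenated: vv vv vv vv vv vv vv vv.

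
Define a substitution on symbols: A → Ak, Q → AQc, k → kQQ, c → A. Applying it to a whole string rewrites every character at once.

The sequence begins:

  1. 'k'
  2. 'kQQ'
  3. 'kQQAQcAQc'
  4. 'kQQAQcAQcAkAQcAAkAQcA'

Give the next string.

Replace each of the 21 characters of kQQAQcAQcAkAQcAAkAQcA in place — kQQ AQc AQc Ak AQc A Ak AQc A Ak kQQ Ak AQc A Ak Ak kQQ Ak AQc A Ak — and concatenate.

kQQAQcAQcAkAQcAAkAQcAAkkQQAkAQcAAkAkkQQAkAQcAAk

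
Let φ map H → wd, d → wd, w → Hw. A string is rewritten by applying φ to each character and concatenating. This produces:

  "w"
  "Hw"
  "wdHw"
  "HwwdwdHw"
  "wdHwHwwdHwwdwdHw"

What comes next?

φ(wdHwHwwdHwwdwdHw) expands symbol-by-symbol to Hw wd wd Hw wd Hw Hw wd wd Hw Hw wd Hw wd wd Hw; joining the 16 pieces gives the next term.

HwwdwdHwwdHwHwwdwdHwHwwdHwwdwdHw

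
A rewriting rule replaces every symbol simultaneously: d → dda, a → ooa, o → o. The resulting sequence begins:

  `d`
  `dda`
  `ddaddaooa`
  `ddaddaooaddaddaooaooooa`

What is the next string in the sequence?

Applying the rule to each of the 23 symbols of ddaddaooaddaddaooaooooa gives the pieces dda dda ooa dda dda ooa o o ooa dda dda ooa dda dda ooa o o ooa o o o o ooa, which concatenate to the answer.

ddaddaooaddaddaooaooooaddaddaooaddaddaooaooooaooooooa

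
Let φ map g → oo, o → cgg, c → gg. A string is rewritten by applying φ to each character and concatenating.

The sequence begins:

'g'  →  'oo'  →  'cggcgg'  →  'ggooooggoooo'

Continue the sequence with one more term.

Rewriting each symbol of ggooooggoooo: g→oo, g→oo, o→cgg, o→cgg, o→cgg, o→cgg, g→oo, g→oo, o→cgg, o→cgg, o→cgg, o→cgg, which concatenates to oo oo cgg cgg cgg cgg oo oo cgg cgg cgg cgg.

oooocggcggcggcggoooocggcggcggcgg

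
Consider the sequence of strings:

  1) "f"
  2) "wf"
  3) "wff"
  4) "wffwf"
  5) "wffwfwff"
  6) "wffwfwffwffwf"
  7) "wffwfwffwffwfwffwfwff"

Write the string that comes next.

From term 3 onward, concatenate the last term with the second-to-last: wf·f = wff, wff·wf = wffwf, …
Continuing: wffwfwffwffwfwffwfwff · wffwfwffwffwf gives term 8.

wffwfwffwffwfwffwfwffwffwfwffwffwf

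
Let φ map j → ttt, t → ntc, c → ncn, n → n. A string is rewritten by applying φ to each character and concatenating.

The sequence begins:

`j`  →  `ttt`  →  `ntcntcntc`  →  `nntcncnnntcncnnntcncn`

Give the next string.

nnntcncnnncnnnnntcncnnncnnnnntcncnnncnn

Replace each of the 21 characters of nntcncnnntcncnnntcncn in place — n n ntc ncn n ncn n n n ntc ncn n ncn n n n ntc ncn n ncn n — and concatenate.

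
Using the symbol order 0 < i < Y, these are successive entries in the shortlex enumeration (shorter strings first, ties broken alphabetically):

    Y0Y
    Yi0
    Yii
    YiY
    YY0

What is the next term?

YYi

The successor of YY0 increments the rightmost position that isn't already Y and resets every position after it to 0.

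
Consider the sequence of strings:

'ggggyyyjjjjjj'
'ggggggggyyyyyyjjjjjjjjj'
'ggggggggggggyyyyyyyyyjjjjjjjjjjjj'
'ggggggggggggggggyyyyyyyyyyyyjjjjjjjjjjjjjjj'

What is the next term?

ggggggggggggggggggggyyyyyyyyyyyyyyyjjjjjjjjjjjjjjjjjj

Term n consists of 4n g's, followed by 3n y's, followed by 3n+3 j's (n = 1, 2, …).
For the next term, n = 5, so the run lengths are 20, 15, 18.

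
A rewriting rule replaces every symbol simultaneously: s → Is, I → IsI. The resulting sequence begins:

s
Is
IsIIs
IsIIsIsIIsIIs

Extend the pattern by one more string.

IsIIsIsIIsIIsIsIIsIsIIsIIsIsIIsIIs

Replace each of the 13 characters of IsIIsIsIIsIIs in place — IsI Is IsI IsI Is IsI Is IsI IsI Is IsI IsI Is — and concatenate.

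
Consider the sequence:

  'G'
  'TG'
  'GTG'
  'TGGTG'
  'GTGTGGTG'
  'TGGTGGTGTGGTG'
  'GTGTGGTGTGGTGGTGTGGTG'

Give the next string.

TGGTGGTGTGGTGGTGTGGTGTGGTGGTGTGGTG

This is a Fibonacci-style word recurrence s(k) = s(k−2)·s(k−1): e.g. G·TG = GTG.
The next term joins TGGTGGTGTGGTG and GTGTGGTGTGGTGGTGTGGTG.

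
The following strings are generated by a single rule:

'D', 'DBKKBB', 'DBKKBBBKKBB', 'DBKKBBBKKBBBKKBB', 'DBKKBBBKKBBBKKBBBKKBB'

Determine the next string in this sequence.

The strings grow by a fixed suffix BKKBB each time.
So the next term is DBKKBBBKKBBBKKBBBKKBB·BKKBB.

DBKKBBBKKBBBKKBBBKKBBBKKBB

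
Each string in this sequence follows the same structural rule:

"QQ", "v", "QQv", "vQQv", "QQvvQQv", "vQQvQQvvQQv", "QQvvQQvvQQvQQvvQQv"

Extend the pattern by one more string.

Each term (from the third on) is the two preceding terms concatenated in order: term 3 = QQ·v = QQv.
The next term joins vQQvQQvvQQv and QQvvQQvvQQvQQvvQQv.

vQQvQQvvQQvQQvvQQvvQQvQQvvQQv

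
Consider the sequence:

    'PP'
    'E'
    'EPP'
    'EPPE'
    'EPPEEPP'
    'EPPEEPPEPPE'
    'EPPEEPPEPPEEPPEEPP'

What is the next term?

From term 3 onward, concatenate the last term with the second-to-last: E·PP = EPP, EPP·E = EPPE, …
The next term joins EPPEEPPEPPEEPPEEPP and EPPEEPPEPPE.

EPPEEPPEPPEEPPEEPPEPPEEPPEPPE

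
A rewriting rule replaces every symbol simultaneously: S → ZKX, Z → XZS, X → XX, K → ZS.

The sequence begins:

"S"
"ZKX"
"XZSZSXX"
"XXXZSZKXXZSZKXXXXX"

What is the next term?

Replace each of the 18 characters of XXXZSZKXXZSZKXXXXX in place — XX XX XX XZS ZKX XZS ZS XX XX XZS ZKX XZS ZS XX XX XX XX XX — and concatenate.

XXXXXXXZSZKXXZSZSXXXXXZSZKXXZSZSXXXXXXXXXX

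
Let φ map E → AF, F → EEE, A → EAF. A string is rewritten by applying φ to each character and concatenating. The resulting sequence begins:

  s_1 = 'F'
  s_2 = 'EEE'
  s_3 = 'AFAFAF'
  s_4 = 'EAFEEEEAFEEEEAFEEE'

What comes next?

AFEAFEEEAFAFAFAFEAFEEEAFAFAFAFEAFEEEAFAFAF

φ(EAFEEEEAFEEEEAFEEE) expands symbol-by-symbol to AF EAF EEE AF AF AF AF EAF EEE AF AF AF AF EAF EEE AF AF AF; joining the 18 pieces gives the next term.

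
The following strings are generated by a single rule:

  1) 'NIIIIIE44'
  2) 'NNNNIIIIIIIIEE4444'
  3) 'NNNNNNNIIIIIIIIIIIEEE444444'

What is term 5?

NNNNNNNNNNNNNIIIIIIIIIIIIIIIIIEEEEE4444444444

Term n consists of 3n-2 N's, followed by 3n+2 I's, followed by n E's, followed by 2n 4's (n = 1, 2, …).
At n = 5 the blocks have lengths 13, 17, 5, 10.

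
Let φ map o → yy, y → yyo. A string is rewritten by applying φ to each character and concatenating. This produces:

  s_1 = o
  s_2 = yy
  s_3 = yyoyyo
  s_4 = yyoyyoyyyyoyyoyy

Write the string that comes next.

yyoyyoyyyyoyyoyyyyoyyoyyoyyoyyyyoyyoyyyyoyyo

Applying the rule to each of the 16 symbols of yyoyyoyyyyoyyoyy gives the pieces yyo yyo yy yyo yyo yy yyo yyo yyo yyo yy yyo yyo yy yyo yyo, which concatenate to the answer.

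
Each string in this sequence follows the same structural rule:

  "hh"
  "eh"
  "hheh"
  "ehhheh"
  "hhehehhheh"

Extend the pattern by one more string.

ehhhehhhehehhheh

From term 3 onward, concatenate the second-to-last term with the last: hh·eh = hheh, eh·hheh = ehhheh, …
The next term joins ehhheh and hhehehhheh.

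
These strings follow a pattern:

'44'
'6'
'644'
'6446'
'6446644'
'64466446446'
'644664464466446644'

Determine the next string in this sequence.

Each term (from the third on) is the previous term followed by the one before it: term 3 = 6·44 = 644.
The next term joins 644664464466446644 and 64466446446.

64466446446644664464466446446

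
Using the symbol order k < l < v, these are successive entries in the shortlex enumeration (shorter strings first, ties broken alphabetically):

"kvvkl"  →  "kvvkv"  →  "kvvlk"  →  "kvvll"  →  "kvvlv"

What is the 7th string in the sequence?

kvvvl

Continuing the enumeration 2 steps past kvvlv: kvvlv → kvvvk → (answer).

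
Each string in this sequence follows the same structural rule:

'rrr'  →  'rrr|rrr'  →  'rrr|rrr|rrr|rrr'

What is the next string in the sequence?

Each string is two copies of the previous one joined by '|'.
So the next term is two copies of rrr|rrr|rrr|rrr with '|' between the halves.

rrr|rrr|rrr|rrr|rrr|rrr|rrr|rrr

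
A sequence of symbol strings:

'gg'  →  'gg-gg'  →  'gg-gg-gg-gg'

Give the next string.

s(k+1) = s(k)·-·s(k) — each term doubles the last with '-' between the halves.
So the next term is two copies of gg-gg-gg-gg with '-' between the halves.

gg-gg-gg-gg-gg-gg-gg-gg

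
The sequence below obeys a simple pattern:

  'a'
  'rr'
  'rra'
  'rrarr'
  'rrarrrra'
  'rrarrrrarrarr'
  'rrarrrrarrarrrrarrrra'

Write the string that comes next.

From term 3 onward, concatenate the last term with the second-to-last: rr·a = rra, rra·rr = rrarr, …
So term 8 is rrarrrrarrarrrrarrrra·rrarrrrarrarr.

rrarrrrarrarrrrarrrrarrarrrrarrarr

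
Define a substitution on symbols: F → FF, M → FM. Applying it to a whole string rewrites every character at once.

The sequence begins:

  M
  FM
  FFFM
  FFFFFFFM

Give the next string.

FFFFFFFFFFFFFFFM

Expanding FFFFFFFM: F→FF, F→FF, F→FF, F→FF, F→FF, F→FF, F→FF, M→FM. Concatenated: FF FF FF FF FF FF FF FM.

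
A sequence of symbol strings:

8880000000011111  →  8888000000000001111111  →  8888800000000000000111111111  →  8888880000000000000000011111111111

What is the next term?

8888888000000000000000000001111111111111

The n-th term is n 8's then 3n-1 0's then 2n-1 1's, where the shown terms are n = 3, 4, 5, 6.
At n = 7 the blocks have lengths 7, 20, 13.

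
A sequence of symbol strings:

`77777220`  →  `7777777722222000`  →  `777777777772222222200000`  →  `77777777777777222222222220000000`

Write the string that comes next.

Term n consists of 3n+2 7's, followed by 3n-1 2's, followed by 2n-1 0's (n = 1, 2, …).
Setting n = 5 gives 17, 14, 9 characters in each block.

7777777777777777722222222222222000000000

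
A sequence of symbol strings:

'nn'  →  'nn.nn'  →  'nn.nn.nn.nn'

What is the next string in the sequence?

nn.nn.nn.nn.nn.nn.nn.nn

Every step duplicates the string with '.' between the halves.
So the next term is two copies of nn.nn.nn.nn with '.' between the halves.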